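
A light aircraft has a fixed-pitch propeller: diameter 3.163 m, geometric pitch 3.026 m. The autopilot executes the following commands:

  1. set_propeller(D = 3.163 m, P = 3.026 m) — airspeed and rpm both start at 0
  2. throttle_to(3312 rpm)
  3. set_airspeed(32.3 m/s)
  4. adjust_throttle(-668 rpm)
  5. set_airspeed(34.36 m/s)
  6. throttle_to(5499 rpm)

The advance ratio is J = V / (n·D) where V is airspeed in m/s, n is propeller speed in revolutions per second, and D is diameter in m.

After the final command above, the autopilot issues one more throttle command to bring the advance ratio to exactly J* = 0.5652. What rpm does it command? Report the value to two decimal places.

rpm = 1153.20

set_propeller: D = 3.163 m, P = 3.026 m (p = P/D = 0.956687); state ← (V=0, rpm=0)
throttle_to(3312): rpm ← 3312
set_airspeed(32.3): V ← 32.3 m/s
adjust_throttle(-668): rpm ← 3312 -668 = 2644
set_airspeed(34.36): V ← 34.36 m/s
throttle_to(5499): rpm ← 5499
final state: V = 34.36 m/s, rpm = 5499 → n = rpm/60 = 91.650000 rev/s
target J* = 0.5652; solve J* = V/(n·D) for n: n = V/(J*·D) = 34.36/(0.5652 × 3.163) = 19.219930 rev/s
rpm = 60·n = 1153.195822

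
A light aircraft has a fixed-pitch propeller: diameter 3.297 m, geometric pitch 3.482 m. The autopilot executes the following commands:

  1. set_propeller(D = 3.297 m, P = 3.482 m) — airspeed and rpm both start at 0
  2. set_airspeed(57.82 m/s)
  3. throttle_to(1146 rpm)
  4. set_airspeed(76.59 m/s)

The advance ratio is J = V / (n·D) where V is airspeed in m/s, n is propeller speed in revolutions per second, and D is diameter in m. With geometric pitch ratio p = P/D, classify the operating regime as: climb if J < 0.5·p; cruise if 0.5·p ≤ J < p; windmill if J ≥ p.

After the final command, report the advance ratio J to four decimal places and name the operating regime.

set_propeller: D = 3.297 m, P = 3.482 m (p = P/D = 1.056112); state ← (V=0, rpm=0)
set_airspeed(57.82): V ← 57.82 m/s
throttle_to(1146): rpm ← 1146
set_airspeed(76.59): V ← 76.59 m/s
final state: V = 76.59 m/s, rpm = 1146 → n = rpm/60 = 19.100000 rev/s
J = V / (n·D) = 76.59 / (19.100000 × 3.297) = 1.216241
regime bands: climb J<0.5281 | cruise [0.5281, 1.0561) | windmill J≥1.0561
J = 1.2162 → windmill

J = 1.2162, regime = windmill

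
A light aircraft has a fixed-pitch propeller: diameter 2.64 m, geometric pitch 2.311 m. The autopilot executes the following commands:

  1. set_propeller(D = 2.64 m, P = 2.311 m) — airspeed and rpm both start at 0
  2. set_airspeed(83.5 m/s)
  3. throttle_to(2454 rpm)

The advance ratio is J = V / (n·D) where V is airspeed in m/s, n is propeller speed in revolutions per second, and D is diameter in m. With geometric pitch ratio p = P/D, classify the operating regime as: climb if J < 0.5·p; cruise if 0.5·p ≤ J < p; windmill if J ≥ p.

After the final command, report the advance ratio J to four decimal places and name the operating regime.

set_propeller: D = 2.64 m, P = 2.311 m (p = P/D = 0.875379); state ← (V=0, rpm=0)
set_airspeed(83.5): V ← 83.5 m/s
throttle_to(2454): rpm ← 2454
final state: V = 83.5 m/s, rpm = 2454 → n = rpm/60 = 40.900000 rev/s
J = V / (n·D) = 83.5 / (40.900000 × 2.64) = 0.773320
regime bands: climb J<0.4377 | cruise [0.4377, 0.8754) | windmill J≥0.8754
J = 0.7733 → cruise

J = 0.7733, regime = cruise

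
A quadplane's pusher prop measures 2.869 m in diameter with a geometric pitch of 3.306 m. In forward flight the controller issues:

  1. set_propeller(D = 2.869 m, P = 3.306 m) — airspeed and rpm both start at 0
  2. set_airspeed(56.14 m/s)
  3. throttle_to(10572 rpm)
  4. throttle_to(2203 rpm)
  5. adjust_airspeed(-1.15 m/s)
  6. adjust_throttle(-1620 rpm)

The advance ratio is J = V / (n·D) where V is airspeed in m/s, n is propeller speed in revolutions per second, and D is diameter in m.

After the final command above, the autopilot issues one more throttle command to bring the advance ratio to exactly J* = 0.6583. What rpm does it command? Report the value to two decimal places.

set_propeller: D = 2.869 m, P = 3.306 m (p = P/D = 1.152318); state ← (V=0, rpm=0)
set_airspeed(56.14): V ← 56.14 m/s
throttle_to(10572): rpm ← 10572
throttle_to(2203): rpm ← 2203
adjust_airspeed(-1.15): V ← 56.14 -1.15 = 54.99 m/s
adjust_throttle(-1620): rpm ← 2203 -1620 = 583
final state: V = 54.99 m/s, rpm = 583 → n = rpm/60 = 9.716667 rev/s
target J* = 0.6583; solve J* = V/(n·D) for n: n = V/(J*·D) = 54.99/(0.6583 × 2.869) = 29.115839 rev/s
rpm = 60·n = 1746.950369

rpm = 1746.95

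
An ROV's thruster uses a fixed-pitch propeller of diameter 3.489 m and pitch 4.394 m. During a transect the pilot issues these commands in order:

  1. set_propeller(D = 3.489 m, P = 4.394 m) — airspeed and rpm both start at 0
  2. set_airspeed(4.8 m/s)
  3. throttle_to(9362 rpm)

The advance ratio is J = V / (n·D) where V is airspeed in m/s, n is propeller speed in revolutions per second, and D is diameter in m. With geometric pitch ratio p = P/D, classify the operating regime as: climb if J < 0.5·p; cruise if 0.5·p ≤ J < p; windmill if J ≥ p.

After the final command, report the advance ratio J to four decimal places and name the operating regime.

J = 0.0088, regime = climb

set_propeller: D = 3.489 m, P = 4.394 m (p = P/D = 1.259387); state ← (V=0, rpm=0)
set_airspeed(4.8): V ← 4.8 m/s
throttle_to(9362): rpm ← 9362
final state: V = 4.8 m/s, rpm = 9362 → n = rpm/60 = 156.033333 rev/s
J = V / (n·D) = 4.8 / (156.033333 × 3.489) = 0.008817
regime bands: climb J<0.6297 | cruise [0.6297, 1.2594) | windmill J≥1.2594
J = 0.0088 → climb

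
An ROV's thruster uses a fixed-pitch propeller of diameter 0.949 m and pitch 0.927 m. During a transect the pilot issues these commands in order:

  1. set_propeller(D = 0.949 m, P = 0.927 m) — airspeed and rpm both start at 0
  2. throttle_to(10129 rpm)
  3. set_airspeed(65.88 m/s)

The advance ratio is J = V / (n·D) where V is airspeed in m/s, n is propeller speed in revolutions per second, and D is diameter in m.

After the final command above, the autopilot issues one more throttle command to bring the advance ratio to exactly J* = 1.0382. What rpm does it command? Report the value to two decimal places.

set_propeller: D = 0.949 m, P = 0.927 m (p = P/D = 0.976818); state ← (V=0, rpm=0)
throttle_to(10129): rpm ← 10129
set_airspeed(65.88): V ← 65.88 m/s
final state: V = 65.88 m/s, rpm = 10129 → n = rpm/60 = 168.816667 rev/s
target J* = 1.0382; solve J* = V/(n·D) for n: n = V/(J*·D) = 65.88/(1.0382 × 0.949) = 66.866155 rev/s
rpm = 60·n = 4011.969326

rpm = 4011.97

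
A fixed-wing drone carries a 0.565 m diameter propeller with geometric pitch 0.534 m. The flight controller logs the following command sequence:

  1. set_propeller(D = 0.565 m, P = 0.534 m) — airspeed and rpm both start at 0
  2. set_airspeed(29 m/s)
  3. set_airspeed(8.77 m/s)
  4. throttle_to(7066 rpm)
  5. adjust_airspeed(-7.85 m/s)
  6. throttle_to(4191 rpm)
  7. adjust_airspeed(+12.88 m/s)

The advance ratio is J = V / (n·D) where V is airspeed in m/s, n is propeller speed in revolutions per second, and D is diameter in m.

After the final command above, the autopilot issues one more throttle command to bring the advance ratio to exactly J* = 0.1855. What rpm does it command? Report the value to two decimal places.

rpm = 7900.20

set_propeller: D = 0.565 m, P = 0.534 m (p = P/D = 0.945133); state ← (V=0, rpm=0)
set_airspeed(29): V ← 29 m/s
set_airspeed(8.77): V ← 8.77 m/s
throttle_to(7066): rpm ← 7066
adjust_airspeed(-7.85): V ← 8.77 -7.85 = 0.92 m/s
throttle_to(4191): rpm ← 4191
adjust_airspeed(+12.88): V ← 0.92 +12.88 = 13.8 m/s
final state: V = 13.8 m/s, rpm = 4191 → n = rpm/60 = 69.850000 rev/s
target J* = 0.1855; solve J* = V/(n·D) for n: n = V/(J*·D) = 13.8/(0.1855 × 0.565) = 131.669966 rev/s
rpm = 60·n = 7900.197982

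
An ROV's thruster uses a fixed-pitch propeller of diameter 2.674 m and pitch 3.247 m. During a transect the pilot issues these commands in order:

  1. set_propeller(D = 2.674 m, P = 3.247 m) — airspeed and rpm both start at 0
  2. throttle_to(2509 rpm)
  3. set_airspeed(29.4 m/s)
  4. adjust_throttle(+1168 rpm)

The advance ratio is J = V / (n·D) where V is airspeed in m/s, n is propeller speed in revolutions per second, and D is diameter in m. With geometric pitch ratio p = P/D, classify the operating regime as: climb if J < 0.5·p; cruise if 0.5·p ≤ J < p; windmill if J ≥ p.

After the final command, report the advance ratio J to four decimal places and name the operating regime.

set_propeller: D = 2.674 m, P = 3.247 m (p = P/D = 1.214286); state ← (V=0, rpm=0)
throttle_to(2509): rpm ← 2509
set_airspeed(29.4): V ← 29.4 m/s
adjust_throttle(+1168): rpm ← 2509 +1168 = 3677
final state: V = 29.4 m/s, rpm = 3677 → n = rpm/60 = 61.283333 rev/s
J = V / (n·D) = 29.4 / (61.283333 × 2.674) = 0.179409
regime bands: climb J<0.6071 | cruise [0.6071, 1.2143) | windmill J≥1.2143
J = 0.1794 → climb

J = 0.1794, regime = climb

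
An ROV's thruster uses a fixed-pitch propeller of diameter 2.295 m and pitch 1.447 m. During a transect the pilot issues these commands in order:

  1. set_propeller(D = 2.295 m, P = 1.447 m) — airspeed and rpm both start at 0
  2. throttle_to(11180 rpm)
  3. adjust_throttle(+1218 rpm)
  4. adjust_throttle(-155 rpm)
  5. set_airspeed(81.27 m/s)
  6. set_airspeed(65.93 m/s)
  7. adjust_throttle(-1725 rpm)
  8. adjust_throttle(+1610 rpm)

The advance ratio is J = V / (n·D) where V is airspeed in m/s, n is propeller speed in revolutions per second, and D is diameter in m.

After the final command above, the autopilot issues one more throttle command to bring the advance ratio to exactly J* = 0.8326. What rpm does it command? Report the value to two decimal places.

rpm = 2070.21

set_propeller: D = 2.295 m, P = 1.447 m (p = P/D = 0.630501); state ← (V=0, rpm=0)
throttle_to(11180): rpm ← 11180
adjust_throttle(+1218): rpm ← 11180 +1218 = 12398
adjust_throttle(-155): rpm ← 12398 -155 = 12243
set_airspeed(81.27): V ← 81.27 m/s
set_airspeed(65.93): V ← 65.93 m/s
adjust_throttle(-1725): rpm ← 12243 -1725 = 10518
adjust_throttle(+1610): rpm ← 10518 +1610 = 12128
final state: V = 65.93 m/s, rpm = 12128 → n = rpm/60 = 202.133333 rev/s
target J* = 0.8326; solve J* = V/(n·D) for n: n = V/(J*·D) = 65.93/(0.8326 × 2.295) = 34.503566 rev/s
rpm = 60·n = 2070.213945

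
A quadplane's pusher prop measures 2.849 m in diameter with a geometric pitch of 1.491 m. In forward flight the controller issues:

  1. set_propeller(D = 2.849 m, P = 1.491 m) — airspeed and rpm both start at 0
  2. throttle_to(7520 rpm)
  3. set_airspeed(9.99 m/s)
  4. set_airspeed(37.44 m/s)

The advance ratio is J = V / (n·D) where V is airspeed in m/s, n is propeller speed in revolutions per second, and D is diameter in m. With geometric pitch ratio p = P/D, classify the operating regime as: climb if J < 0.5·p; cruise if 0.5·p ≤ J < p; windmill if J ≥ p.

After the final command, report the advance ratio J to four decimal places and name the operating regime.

J = 0.1049, regime = climb

set_propeller: D = 2.849 m, P = 1.491 m (p = P/D = 0.523342); state ← (V=0, rpm=0)
throttle_to(7520): rpm ← 7520
set_airspeed(9.99): V ← 9.99 m/s
set_airspeed(37.44): V ← 37.44 m/s
final state: V = 37.44 m/s, rpm = 7520 → n = rpm/60 = 125.333333 rev/s
J = V / (n·D) = 37.44 / (125.333333 × 2.849) = 0.104852
regime bands: climb J<0.2617 | cruise [0.2617, 0.5233) | windmill J≥0.5233
J = 0.1049 → climb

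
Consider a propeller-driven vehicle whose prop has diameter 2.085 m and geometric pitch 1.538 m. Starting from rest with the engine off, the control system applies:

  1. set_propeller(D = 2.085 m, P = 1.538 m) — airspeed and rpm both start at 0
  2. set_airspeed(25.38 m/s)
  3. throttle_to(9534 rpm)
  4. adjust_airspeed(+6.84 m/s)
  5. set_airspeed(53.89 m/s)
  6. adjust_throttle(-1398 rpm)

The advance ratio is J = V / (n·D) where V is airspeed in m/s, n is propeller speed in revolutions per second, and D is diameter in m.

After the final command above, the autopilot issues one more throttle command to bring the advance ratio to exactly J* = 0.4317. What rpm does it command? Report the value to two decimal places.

rpm = 3592.29

set_propeller: D = 2.085 m, P = 1.538 m (p = P/D = 0.737650); state ← (V=0, rpm=0)
set_airspeed(25.38): V ← 25.38 m/s
throttle_to(9534): rpm ← 9534
adjust_airspeed(+6.84): V ← 25.38 +6.84 = 32.22 m/s
set_airspeed(53.89): V ← 53.89 m/s
adjust_throttle(-1398): rpm ← 9534 -1398 = 8136
final state: V = 53.89 m/s, rpm = 8136 → n = rpm/60 = 135.600000 rev/s
target J* = 0.4317; solve J* = V/(n·D) for n: n = V/(J*·D) = 53.89/(0.4317 × 2.085) = 59.871491 rev/s
rpm = 60·n = 3592.289476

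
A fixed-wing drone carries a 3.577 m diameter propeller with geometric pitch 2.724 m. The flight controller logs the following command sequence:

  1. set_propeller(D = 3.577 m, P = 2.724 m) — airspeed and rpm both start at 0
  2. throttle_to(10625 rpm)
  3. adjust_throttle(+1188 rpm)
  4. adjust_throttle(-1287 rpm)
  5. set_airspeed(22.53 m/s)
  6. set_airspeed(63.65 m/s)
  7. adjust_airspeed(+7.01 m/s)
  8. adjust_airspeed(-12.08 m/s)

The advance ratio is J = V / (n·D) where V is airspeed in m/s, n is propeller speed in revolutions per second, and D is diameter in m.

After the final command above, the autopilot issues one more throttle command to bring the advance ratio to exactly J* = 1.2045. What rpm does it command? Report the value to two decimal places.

rpm = 815.78

set_propeller: D = 3.577 m, P = 2.724 m (p = P/D = 0.761532); state ← (V=0, rpm=0)
throttle_to(10625): rpm ← 10625
adjust_throttle(+1188): rpm ← 10625 +1188 = 11813
adjust_throttle(-1287): rpm ← 11813 -1287 = 10526
set_airspeed(22.53): V ← 22.53 m/s
set_airspeed(63.65): V ← 63.65 m/s
adjust_airspeed(+7.01): V ← 63.65 +7.01 = 70.66 m/s
adjust_airspeed(-12.08): V ← 70.66 -12.08 = 58.58 m/s
final state: V = 58.58 m/s, rpm = 10526 → n = rpm/60 = 175.433333 rev/s
target J* = 1.2045; solve J* = V/(n·D) for n: n = V/(J*·D) = 58.58/(1.2045 × 3.577) = 13.596390 rev/s
rpm = 60·n = 815.783418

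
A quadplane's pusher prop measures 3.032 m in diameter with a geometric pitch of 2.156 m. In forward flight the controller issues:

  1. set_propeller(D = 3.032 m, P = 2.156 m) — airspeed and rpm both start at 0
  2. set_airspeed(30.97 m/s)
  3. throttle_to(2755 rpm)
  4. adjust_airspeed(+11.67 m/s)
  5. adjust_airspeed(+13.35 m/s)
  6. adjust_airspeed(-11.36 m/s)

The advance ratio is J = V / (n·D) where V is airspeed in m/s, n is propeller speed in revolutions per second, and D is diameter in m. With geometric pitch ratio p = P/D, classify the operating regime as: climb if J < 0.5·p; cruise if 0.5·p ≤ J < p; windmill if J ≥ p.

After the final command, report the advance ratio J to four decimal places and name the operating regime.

J = 0.3206, regime = climb

set_propeller: D = 3.032 m, P = 2.156 m (p = P/D = 0.711082); state ← (V=0, rpm=0)
set_airspeed(30.97): V ← 30.97 m/s
throttle_to(2755): rpm ← 2755
adjust_airspeed(+11.67): V ← 30.97 +11.67 = 42.64 m/s
adjust_airspeed(+13.35): V ← 42.64 +13.35 = 55.99 m/s
adjust_airspeed(-11.36): V ← 55.99 -11.36 = 44.63 m/s
final state: V = 44.63 m/s, rpm = 2755 → n = rpm/60 = 45.916667 rev/s
J = V / (n·D) = 44.63 / (45.916667 × 3.032) = 0.320573
regime bands: climb J<0.3555 | cruise [0.3555, 0.7111) | windmill J≥0.7111
J = 0.3206 → climb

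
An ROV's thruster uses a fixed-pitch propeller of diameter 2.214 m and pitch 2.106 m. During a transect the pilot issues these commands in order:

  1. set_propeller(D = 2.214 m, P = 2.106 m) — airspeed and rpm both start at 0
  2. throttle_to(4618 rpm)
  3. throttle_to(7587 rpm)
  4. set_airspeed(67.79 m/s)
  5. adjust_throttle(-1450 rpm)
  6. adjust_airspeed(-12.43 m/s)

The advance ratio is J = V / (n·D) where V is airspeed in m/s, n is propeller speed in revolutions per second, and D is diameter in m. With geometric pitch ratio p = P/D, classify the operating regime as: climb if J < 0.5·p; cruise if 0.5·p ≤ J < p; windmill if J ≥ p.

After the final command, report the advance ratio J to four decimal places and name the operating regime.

set_propeller: D = 2.214 m, P = 2.106 m (p = P/D = 0.951220); state ← (V=0, rpm=0)
throttle_to(4618): rpm ← 4618
throttle_to(7587): rpm ← 7587
set_airspeed(67.79): V ← 67.79 m/s
adjust_throttle(-1450): rpm ← 7587 -1450 = 6137
adjust_airspeed(-12.43): V ← 67.79 -12.43 = 55.36 m/s
final state: V = 55.36 m/s, rpm = 6137 → n = rpm/60 = 102.283333 rev/s
J = V / (n·D) = 55.36 / (102.283333 × 2.214) = 0.244463
regime bands: climb J<0.4756 | cruise [0.4756, 0.9512) | windmill J≥0.9512
J = 0.2445 → climb

J = 0.2445, regime = climb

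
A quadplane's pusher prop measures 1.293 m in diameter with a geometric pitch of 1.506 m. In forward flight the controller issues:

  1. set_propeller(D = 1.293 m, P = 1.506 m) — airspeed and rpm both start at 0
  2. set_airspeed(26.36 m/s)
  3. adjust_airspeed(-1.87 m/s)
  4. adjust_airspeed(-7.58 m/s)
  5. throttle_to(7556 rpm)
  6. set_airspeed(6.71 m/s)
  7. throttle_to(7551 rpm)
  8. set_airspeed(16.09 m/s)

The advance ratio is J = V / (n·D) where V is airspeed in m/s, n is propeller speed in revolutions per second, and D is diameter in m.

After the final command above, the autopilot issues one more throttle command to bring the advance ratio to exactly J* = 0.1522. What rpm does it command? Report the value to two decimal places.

set_propeller: D = 1.293 m, P = 1.506 m (p = P/D = 1.164733); state ← (V=0, rpm=0)
set_airspeed(26.36): V ← 26.36 m/s
adjust_airspeed(-1.87): V ← 26.36 -1.87 = 24.49 m/s
adjust_airspeed(-7.58): V ← 24.49 -7.58 = 16.91 m/s
throttle_to(7556): rpm ← 7556
set_airspeed(6.71): V ← 6.71 m/s
throttle_to(7551): rpm ← 7551
set_airspeed(16.09): V ← 16.09 m/s
final state: V = 16.09 m/s, rpm = 7551 → n = rpm/60 = 125.850000 rev/s
target J* = 0.1522; solve J* = V/(n·D) for n: n = V/(J*·D) = 16.09/(0.1522 × 1.293) = 81.760374 rev/s
rpm = 60·n = 4905.622410

rpm = 4905.62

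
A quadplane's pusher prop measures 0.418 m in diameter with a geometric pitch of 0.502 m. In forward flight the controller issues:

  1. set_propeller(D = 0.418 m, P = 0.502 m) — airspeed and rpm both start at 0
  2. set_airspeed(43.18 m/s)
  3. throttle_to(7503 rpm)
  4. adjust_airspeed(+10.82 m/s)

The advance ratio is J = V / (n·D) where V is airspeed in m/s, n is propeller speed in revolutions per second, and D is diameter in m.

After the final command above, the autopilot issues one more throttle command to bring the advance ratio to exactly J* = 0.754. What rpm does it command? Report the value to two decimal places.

set_propeller: D = 0.418 m, P = 0.502 m (p = P/D = 1.200957); state ← (V=0, rpm=0)
set_airspeed(43.18): V ← 43.18 m/s
throttle_to(7503): rpm ← 7503
adjust_airspeed(+10.82): V ← 43.18 +10.82 = 54 m/s
final state: V = 54 m/s, rpm = 7503 → n = rpm/60 = 125.050000 rev/s
target J* = 0.754; solve J* = V/(n·D) for n: n = V/(J*·D) = 54/(0.754 × 0.418) = 171.335017 rev/s
rpm = 60·n = 10280.101024

rpm = 10280.10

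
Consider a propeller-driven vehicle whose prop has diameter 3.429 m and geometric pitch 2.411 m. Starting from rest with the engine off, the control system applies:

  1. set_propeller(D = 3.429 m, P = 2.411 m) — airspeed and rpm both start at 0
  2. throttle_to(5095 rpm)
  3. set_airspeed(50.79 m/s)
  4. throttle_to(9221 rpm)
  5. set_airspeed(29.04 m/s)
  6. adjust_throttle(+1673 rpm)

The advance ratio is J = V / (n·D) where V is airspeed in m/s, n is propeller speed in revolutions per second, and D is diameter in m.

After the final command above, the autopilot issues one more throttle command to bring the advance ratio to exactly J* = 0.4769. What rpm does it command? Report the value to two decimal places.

set_propeller: D = 3.429 m, P = 2.411 m (p = P/D = 0.703120); state ← (V=0, rpm=0)
throttle_to(5095): rpm ← 5095
set_airspeed(50.79): V ← 50.79 m/s
throttle_to(9221): rpm ← 9221
set_airspeed(29.04): V ← 29.04 m/s
adjust_throttle(+1673): rpm ← 9221 +1673 = 10894
final state: V = 29.04 m/s, rpm = 10894 → n = rpm/60 = 181.566667 rev/s
target J* = 0.4769; solve J* = V/(n·D) for n: n = V/(J*·D) = 29.04/(0.4769 × 3.429) = 17.758317 rev/s
rpm = 60·n = 1065.499021

rpm = 1065.50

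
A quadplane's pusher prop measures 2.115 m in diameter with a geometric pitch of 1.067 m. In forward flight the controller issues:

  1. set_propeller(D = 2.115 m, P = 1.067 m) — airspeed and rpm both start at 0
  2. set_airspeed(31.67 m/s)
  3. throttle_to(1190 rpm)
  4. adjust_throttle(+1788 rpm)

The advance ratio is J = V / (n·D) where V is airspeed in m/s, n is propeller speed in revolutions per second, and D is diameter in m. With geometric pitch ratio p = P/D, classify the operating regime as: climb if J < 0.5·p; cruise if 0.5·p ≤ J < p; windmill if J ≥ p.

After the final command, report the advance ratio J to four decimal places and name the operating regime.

J = 0.3017, regime = cruise

set_propeller: D = 2.115 m, P = 1.067 m (p = P/D = 0.504492); state ← (V=0, rpm=0)
set_airspeed(31.67): V ← 31.67 m/s
throttle_to(1190): rpm ← 1190
adjust_throttle(+1788): rpm ← 1190 +1788 = 2978
final state: V = 31.67 m/s, rpm = 2978 → n = rpm/60 = 49.633333 rev/s
J = V / (n·D) = 31.67 / (49.633333 × 2.115) = 0.301692
regime bands: climb J<0.2522 | cruise [0.2522, 0.5045) | windmill J≥0.5045
J = 0.3017 → cruise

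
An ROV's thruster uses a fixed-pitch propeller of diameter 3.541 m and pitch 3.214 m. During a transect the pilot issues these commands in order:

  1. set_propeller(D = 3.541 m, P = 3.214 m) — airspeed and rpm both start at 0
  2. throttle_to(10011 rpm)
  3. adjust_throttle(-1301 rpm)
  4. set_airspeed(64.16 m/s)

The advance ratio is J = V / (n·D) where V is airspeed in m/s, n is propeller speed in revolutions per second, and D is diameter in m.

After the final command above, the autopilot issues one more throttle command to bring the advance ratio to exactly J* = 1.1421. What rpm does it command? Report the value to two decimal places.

set_propeller: D = 3.541 m, P = 3.214 m (p = P/D = 0.907653); state ← (V=0, rpm=0)
throttle_to(10011): rpm ← 10011
adjust_throttle(-1301): rpm ← 10011 -1301 = 8710
set_airspeed(64.16): V ← 64.16 m/s
final state: V = 64.16 m/s, rpm = 8710 → n = rpm/60 = 145.166667 rev/s
target J* = 1.1421; solve J* = V/(n·D) for n: n = V/(J*·D) = 64.16/(1.1421 × 3.541) = 15.864789 rev/s
rpm = 60·n = 951.887333

rpm = 951.89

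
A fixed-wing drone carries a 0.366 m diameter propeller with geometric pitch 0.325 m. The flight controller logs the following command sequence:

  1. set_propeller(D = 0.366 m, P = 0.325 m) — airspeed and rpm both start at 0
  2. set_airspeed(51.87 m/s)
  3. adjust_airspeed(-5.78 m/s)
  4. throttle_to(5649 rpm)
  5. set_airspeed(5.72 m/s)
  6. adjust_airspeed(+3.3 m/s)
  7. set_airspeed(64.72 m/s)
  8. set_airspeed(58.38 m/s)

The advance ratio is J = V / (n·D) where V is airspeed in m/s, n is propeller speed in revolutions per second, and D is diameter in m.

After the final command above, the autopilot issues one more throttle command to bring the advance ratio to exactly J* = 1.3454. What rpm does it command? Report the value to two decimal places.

set_propeller: D = 0.366 m, P = 0.325 m (p = P/D = 0.887978); state ← (V=0, rpm=0)
set_airspeed(51.87): V ← 51.87 m/s
adjust_airspeed(-5.78): V ← 51.87 -5.78 = 46.09 m/s
throttle_to(5649): rpm ← 5649
set_airspeed(5.72): V ← 5.72 m/s
adjust_airspeed(+3.3): V ← 5.72 +3.3 = 9.02 m/s
set_airspeed(64.72): V ← 64.72 m/s
set_airspeed(58.38): V ← 58.38 m/s
final state: V = 58.38 m/s, rpm = 5649 → n = rpm/60 = 94.150000 rev/s
target J* = 1.3454; solve J* = V/(n·D) for n: n = V/(J*·D) = 58.38/(1.3454 × 0.366) = 118.558196 rev/s
rpm = 60·n = 7113.491752

rpm = 7113.49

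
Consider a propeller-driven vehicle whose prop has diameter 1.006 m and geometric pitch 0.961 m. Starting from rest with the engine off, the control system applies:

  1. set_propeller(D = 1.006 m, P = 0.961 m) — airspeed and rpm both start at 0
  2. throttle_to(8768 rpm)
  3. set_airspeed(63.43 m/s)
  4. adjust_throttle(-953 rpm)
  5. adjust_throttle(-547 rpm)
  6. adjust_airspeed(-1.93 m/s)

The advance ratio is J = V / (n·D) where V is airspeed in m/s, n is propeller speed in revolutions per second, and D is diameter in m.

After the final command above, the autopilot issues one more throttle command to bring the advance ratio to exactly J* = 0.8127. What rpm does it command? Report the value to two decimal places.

set_propeller: D = 1.006 m, P = 0.961 m (p = P/D = 0.955268); state ← (V=0, rpm=0)
throttle_to(8768): rpm ← 8768
set_airspeed(63.43): V ← 63.43 m/s
adjust_throttle(-953): rpm ← 8768 -953 = 7815
adjust_throttle(-547): rpm ← 7815 -547 = 7268
adjust_airspeed(-1.93): V ← 63.43 -1.93 = 61.5 m/s
final state: V = 61.5 m/s, rpm = 7268 → n = rpm/60 = 121.133333 rev/s
target J* = 0.8127; solve J* = V/(n·D) for n: n = V/(J*·D) = 61.5/(0.8127 × 1.006) = 75.222346 rev/s
rpm = 60·n = 4513.340775

rpm = 4513.34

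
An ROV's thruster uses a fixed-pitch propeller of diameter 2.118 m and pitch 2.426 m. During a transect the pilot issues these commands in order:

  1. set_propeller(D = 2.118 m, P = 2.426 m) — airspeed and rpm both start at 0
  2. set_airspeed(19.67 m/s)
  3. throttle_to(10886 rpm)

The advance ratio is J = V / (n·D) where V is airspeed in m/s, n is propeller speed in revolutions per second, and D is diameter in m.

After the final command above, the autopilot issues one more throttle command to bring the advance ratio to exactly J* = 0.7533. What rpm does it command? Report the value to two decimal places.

rpm = 739.71

set_propeller: D = 2.118 m, P = 2.426 m (p = P/D = 1.145420); state ← (V=0, rpm=0)
set_airspeed(19.67): V ← 19.67 m/s
throttle_to(10886): rpm ← 10886
final state: V = 19.67 m/s, rpm = 10886 → n = rpm/60 = 181.433333 rev/s
target J* = 0.7533; solve J* = V/(n·D) for n: n = V/(J*·D) = 19.67/(0.7533 × 2.118) = 12.328506 rev/s
rpm = 60·n = 739.710336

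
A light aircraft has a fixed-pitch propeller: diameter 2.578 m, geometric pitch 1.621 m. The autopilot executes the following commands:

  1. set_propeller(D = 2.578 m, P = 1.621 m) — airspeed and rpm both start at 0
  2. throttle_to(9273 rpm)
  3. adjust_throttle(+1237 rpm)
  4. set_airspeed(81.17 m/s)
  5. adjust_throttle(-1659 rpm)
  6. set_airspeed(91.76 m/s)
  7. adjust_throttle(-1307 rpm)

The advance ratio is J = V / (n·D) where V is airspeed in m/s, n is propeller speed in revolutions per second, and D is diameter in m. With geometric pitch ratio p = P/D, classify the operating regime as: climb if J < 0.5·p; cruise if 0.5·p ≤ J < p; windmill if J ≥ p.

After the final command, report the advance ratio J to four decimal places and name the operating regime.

set_propeller: D = 2.578 m, P = 1.621 m (p = P/D = 0.628782); state ← (V=0, rpm=0)
throttle_to(9273): rpm ← 9273
adjust_throttle(+1237): rpm ← 9273 +1237 = 10510
set_airspeed(81.17): V ← 81.17 m/s
adjust_throttle(-1659): rpm ← 10510 -1659 = 8851
set_airspeed(91.76): V ← 91.76 m/s
adjust_throttle(-1307): rpm ← 8851 -1307 = 7544
final state: V = 91.76 m/s, rpm = 7544 → n = rpm/60 = 125.733333 rev/s
J = V / (n·D) = 91.76 / (125.733333 × 2.578) = 0.283087
regime bands: climb J<0.3144 | cruise [0.3144, 0.6288) | windmill J≥0.6288
J = 0.2831 → climb

J = 0.2831, regime = climb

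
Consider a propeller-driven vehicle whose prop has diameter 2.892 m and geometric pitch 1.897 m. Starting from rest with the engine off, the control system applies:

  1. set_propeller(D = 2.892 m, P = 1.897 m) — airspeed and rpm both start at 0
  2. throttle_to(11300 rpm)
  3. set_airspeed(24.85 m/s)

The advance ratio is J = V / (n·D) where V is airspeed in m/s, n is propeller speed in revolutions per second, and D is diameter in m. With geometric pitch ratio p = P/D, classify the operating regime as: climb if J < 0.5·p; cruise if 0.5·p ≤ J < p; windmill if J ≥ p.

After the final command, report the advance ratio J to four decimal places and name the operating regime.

set_propeller: D = 2.892 m, P = 1.897 m (p = P/D = 0.655947); state ← (V=0, rpm=0)
throttle_to(11300): rpm ← 11300
set_airspeed(24.85): V ← 24.85 m/s
final state: V = 24.85 m/s, rpm = 11300 → n = rpm/60 = 188.333333 rev/s
J = V / (n·D) = 24.85 / (188.333333 × 2.892) = 0.045625
regime bands: climb J<0.3280 | cruise [0.3280, 0.6559) | windmill J≥0.6559
J = 0.0456 → climb

J = 0.0456, regime = climb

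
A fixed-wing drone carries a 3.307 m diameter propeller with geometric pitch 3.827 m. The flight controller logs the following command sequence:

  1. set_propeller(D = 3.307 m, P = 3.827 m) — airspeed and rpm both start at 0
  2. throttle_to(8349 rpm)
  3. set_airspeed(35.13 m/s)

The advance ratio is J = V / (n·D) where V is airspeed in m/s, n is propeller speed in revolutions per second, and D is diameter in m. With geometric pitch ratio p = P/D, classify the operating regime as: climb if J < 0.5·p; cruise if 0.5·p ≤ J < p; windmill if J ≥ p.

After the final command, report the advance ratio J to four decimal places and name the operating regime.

set_propeller: D = 3.307 m, P = 3.827 m (p = P/D = 1.157242); state ← (V=0, rpm=0)
throttle_to(8349): rpm ← 8349
set_airspeed(35.13): V ← 35.13 m/s
final state: V = 35.13 m/s, rpm = 8349 → n = rpm/60 = 139.150000 rev/s
J = V / (n·D) = 35.13 / (139.150000 × 3.307) = 0.076342
regime bands: climb J<0.5786 | cruise [0.5786, 1.1572) | windmill J≥1.1572
J = 0.0763 → climb

J = 0.0763, regime = climb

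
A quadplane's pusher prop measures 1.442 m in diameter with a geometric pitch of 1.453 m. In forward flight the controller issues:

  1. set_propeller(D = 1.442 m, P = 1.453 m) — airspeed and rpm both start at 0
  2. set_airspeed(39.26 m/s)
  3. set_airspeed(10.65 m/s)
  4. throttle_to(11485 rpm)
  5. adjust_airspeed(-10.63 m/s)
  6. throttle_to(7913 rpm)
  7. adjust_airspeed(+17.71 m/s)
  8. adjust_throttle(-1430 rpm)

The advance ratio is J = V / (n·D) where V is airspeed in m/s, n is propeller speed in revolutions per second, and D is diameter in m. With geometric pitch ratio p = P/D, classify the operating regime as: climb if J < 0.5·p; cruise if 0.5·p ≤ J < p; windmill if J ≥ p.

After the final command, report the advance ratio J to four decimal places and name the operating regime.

J = 0.1138, regime = climb

set_propeller: D = 1.442 m, P = 1.453 m (p = P/D = 1.007628); state ← (V=0, rpm=0)
set_airspeed(39.26): V ← 39.26 m/s
set_airspeed(10.65): V ← 10.65 m/s
throttle_to(11485): rpm ← 11485
adjust_airspeed(-10.63): V ← 10.65 -10.63 = 0.02 m/s
throttle_to(7913): rpm ← 7913
adjust_airspeed(+17.71): V ← 0.02 +17.71 = 17.73 m/s
adjust_throttle(-1430): rpm ← 7913 -1430 = 6483
final state: V = 17.73 m/s, rpm = 6483 → n = rpm/60 = 108.050000 rev/s
J = V / (n·D) = 17.73 / (108.050000 × 1.442) = 0.113794
regime bands: climb J<0.5038 | cruise [0.5038, 1.0076) | windmill J≥1.0076
J = 0.1138 → climb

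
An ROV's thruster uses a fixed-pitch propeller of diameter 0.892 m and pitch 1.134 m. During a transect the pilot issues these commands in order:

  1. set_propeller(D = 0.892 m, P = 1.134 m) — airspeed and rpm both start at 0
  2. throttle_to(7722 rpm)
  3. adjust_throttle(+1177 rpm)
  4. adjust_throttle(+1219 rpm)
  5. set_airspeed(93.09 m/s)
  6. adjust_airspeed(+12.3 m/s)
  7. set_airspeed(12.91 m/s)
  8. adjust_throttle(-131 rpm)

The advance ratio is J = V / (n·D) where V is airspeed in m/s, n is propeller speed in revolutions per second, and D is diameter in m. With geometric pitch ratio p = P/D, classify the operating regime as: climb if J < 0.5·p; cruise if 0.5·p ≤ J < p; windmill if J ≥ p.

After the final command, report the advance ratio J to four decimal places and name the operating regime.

set_propeller: D = 0.892 m, P = 1.134 m (p = P/D = 1.271300); state ← (V=0, rpm=0)
throttle_to(7722): rpm ← 7722
adjust_throttle(+1177): rpm ← 7722 +1177 = 8899
adjust_throttle(+1219): rpm ← 8899 +1219 = 10118
set_airspeed(93.09): V ← 93.09 m/s
adjust_airspeed(+12.3): V ← 93.09 +12.3 = 105.39 m/s
set_airspeed(12.91): V ← 12.91 m/s
adjust_throttle(-131): rpm ← 10118 -131 = 9987
final state: V = 12.91 m/s, rpm = 9987 → n = rpm/60 = 166.450000 rev/s
J = V / (n·D) = 12.91 / (166.450000 × 0.892) = 0.086952
regime bands: climb J<0.6357 | cruise [0.6357, 1.2713) | windmill J≥1.2713
J = 0.0870 → climb

J = 0.0870, regime = climb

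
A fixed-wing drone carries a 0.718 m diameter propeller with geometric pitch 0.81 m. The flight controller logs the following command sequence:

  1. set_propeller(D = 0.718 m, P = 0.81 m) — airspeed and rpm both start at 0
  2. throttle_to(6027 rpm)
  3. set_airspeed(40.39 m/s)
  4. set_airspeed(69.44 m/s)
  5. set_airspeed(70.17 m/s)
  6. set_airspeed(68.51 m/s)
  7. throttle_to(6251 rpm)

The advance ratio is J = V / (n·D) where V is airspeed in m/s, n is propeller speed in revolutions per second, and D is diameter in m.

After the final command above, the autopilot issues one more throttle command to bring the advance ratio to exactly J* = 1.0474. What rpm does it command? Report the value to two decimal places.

set_propeller: D = 0.718 m, P = 0.81 m (p = P/D = 1.128134); state ← (V=0, rpm=0)
throttle_to(6027): rpm ← 6027
set_airspeed(40.39): V ← 40.39 m/s
set_airspeed(69.44): V ← 69.44 m/s
set_airspeed(70.17): V ← 70.17 m/s
set_airspeed(68.51): V ← 68.51 m/s
throttle_to(6251): rpm ← 6251
final state: V = 68.51 m/s, rpm = 6251 → n = rpm/60 = 104.183333 rev/s
target J* = 1.0474; solve J* = V/(n·D) for n: n = V/(J*·D) = 68.51/(1.0474 × 0.718) = 91.099701 rev/s
rpm = 60·n = 5465.982087

rpm = 5465.98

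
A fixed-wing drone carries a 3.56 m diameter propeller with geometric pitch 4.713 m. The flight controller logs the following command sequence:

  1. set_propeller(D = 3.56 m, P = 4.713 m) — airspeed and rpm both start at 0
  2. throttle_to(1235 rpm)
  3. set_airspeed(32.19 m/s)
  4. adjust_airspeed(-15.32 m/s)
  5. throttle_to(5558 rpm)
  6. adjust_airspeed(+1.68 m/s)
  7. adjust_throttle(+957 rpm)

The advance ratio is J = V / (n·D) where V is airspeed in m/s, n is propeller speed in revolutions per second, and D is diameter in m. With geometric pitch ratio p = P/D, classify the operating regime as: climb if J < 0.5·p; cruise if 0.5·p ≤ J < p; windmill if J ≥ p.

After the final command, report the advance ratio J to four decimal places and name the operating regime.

set_propeller: D = 3.56 m, P = 4.713 m (p = P/D = 1.323876); state ← (V=0, rpm=0)
throttle_to(1235): rpm ← 1235
set_airspeed(32.19): V ← 32.19 m/s
adjust_airspeed(-15.32): V ← 32.19 -15.32 = 16.87 m/s
throttle_to(5558): rpm ← 5558
adjust_airspeed(+1.68): V ← 16.87 +1.68 = 18.55 m/s
adjust_throttle(+957): rpm ← 5558 +957 = 6515
final state: V = 18.55 m/s, rpm = 6515 → n = rpm/60 = 108.583333 rev/s
J = V / (n·D) = 18.55 / (108.583333 × 3.56) = 0.047988
regime bands: climb J<0.6619 | cruise [0.6619, 1.3239) | windmill J≥1.3239
J = 0.0480 → climb

J = 0.0480, regime = climb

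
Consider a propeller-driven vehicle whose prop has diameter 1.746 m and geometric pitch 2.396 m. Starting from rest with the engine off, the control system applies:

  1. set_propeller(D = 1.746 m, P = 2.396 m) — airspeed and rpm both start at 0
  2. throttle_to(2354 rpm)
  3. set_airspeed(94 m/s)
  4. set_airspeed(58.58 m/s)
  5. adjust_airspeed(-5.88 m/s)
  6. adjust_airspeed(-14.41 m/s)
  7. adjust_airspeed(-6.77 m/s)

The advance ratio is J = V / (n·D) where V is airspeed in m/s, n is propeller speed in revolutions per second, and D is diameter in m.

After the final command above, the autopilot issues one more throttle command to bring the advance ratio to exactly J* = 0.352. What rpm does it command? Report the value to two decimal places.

rpm = 3077.16

set_propeller: D = 1.746 m, P = 2.396 m (p = P/D = 1.372279); state ← (V=0, rpm=0)
throttle_to(2354): rpm ← 2354
set_airspeed(94): V ← 94 m/s
set_airspeed(58.58): V ← 58.58 m/s
adjust_airspeed(-5.88): V ← 58.58 -5.88 = 52.7 m/s
adjust_airspeed(-14.41): V ← 52.7 -14.41 = 38.29 m/s
adjust_airspeed(-6.77): V ← 38.29 -6.77 = 31.52 m/s
final state: V = 31.52 m/s, rpm = 2354 → n = rpm/60 = 39.233333 rev/s
target J* = 0.352; solve J* = V/(n·D) for n: n = V/(J*·D) = 31.52/(0.352 × 1.746) = 51.286056 rev/s
rpm = 60·n = 3077.163386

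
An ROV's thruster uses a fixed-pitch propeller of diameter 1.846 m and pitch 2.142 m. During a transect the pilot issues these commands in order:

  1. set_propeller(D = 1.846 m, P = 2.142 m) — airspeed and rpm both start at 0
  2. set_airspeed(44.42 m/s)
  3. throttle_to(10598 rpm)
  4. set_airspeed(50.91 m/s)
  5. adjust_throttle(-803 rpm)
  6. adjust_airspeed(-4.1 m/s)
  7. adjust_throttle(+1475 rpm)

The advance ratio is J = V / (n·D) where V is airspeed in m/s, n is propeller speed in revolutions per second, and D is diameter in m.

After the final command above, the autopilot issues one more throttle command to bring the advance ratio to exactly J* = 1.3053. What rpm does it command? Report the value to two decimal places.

set_propeller: D = 1.846 m, P = 2.142 m (p = P/D = 1.160347); state ← (V=0, rpm=0)
set_airspeed(44.42): V ← 44.42 m/s
throttle_to(10598): rpm ← 10598
set_airspeed(50.91): V ← 50.91 m/s
adjust_throttle(-803): rpm ← 10598 -803 = 9795
adjust_airspeed(-4.1): V ← 50.91 -4.1 = 46.81 m/s
adjust_throttle(+1475): rpm ← 9795 +1475 = 11270
final state: V = 46.81 m/s, rpm = 11270 → n = rpm/60 = 187.833333 rev/s
target J* = 1.3053; solve J* = V/(n·D) for n: n = V/(J*·D) = 46.81/(1.3053 × 1.846) = 19.426591 rev/s
rpm = 60·n = 1165.595486

rpm = 1165.60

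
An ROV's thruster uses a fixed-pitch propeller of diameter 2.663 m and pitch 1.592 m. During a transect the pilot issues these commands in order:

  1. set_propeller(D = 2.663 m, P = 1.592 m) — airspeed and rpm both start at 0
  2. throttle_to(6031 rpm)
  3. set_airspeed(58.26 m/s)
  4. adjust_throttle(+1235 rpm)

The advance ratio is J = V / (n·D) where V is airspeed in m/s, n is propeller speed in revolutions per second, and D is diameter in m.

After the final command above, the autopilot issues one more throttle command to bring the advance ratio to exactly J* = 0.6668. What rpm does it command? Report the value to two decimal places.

rpm = 1968.59

set_propeller: D = 2.663 m, P = 1.592 m (p = P/D = 0.597822); state ← (V=0, rpm=0)
throttle_to(6031): rpm ← 6031
set_airspeed(58.26): V ← 58.26 m/s
adjust_throttle(+1235): rpm ← 6031 +1235 = 7266
final state: V = 58.26 m/s, rpm = 7266 → n = rpm/60 = 121.100000 rev/s
target J* = 0.6668; solve J* = V/(n·D) for n: n = V/(J*·D) = 58.26/(0.6668 × 2.663) = 32.809811 rev/s
rpm = 60·n = 1968.588633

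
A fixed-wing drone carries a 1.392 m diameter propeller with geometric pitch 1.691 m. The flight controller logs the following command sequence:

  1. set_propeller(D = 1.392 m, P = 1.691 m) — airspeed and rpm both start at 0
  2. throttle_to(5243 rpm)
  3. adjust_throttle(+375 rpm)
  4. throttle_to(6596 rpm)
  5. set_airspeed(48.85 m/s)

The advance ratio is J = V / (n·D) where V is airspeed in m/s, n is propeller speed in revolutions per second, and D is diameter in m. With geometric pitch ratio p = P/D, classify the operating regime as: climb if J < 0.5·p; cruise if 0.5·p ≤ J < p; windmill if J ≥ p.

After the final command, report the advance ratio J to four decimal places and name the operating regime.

set_propeller: D = 1.392 m, P = 1.691 m (p = P/D = 1.214799); state ← (V=0, rpm=0)
throttle_to(5243): rpm ← 5243
adjust_throttle(+375): rpm ← 5243 +375 = 5618
throttle_to(6596): rpm ← 6596
set_airspeed(48.85): V ← 48.85 m/s
final state: V = 48.85 m/s, rpm = 6596 → n = rpm/60 = 109.933333 rev/s
J = V / (n·D) = 48.85 / (109.933333 × 1.392) = 0.319224
regime bands: climb J<0.6074 | cruise [0.6074, 1.2148) | windmill J≥1.2148
J = 0.3192 → climb

J = 0.3192, regime = climb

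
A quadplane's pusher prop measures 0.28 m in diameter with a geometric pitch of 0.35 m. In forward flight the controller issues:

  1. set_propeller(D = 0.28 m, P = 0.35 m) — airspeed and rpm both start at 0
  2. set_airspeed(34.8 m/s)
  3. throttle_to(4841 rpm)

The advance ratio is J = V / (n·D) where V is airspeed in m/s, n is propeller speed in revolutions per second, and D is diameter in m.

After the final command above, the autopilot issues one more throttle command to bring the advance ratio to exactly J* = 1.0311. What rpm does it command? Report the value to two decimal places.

set_propeller: D = 0.28 m, P = 0.35 m (p = P/D = 1.250000); state ← (V=0, rpm=0)
set_airspeed(34.8): V ← 34.8 m/s
throttle_to(4841): rpm ← 4841
final state: V = 34.8 m/s, rpm = 4841 → n = rpm/60 = 80.683333 rev/s
target J* = 1.0311; solve J* = V/(n·D) for n: n = V/(J*·D) = 34.8/(1.0311 × 0.28) = 120.537013 rev/s
rpm = 60·n = 7232.220791

rpm = 7232.22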